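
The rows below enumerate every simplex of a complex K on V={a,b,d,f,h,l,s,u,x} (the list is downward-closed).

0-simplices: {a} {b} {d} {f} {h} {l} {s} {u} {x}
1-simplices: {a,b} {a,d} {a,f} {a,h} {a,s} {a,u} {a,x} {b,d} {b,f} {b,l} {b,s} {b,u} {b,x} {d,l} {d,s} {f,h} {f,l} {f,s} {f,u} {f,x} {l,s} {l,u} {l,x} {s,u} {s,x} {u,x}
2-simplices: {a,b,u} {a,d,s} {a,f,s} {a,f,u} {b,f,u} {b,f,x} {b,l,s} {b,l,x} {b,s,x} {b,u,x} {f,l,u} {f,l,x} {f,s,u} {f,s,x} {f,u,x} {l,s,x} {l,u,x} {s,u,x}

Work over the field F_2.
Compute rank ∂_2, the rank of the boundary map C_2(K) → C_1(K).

n_0=9 n_1=26 n_2=18  [Z2]
∂1: piv[ab,ad,af,ah,as,au,ax,bl] rk=8  ker:bd,bf,bs,bu,bx,dl,ds,fh,fl,fs,fu,fx,ls,lu,lx,su,sx,ux
∂2: piv[abu,ads,afs,afu,bfu,bfx,bls,blx,bsx,bux,flu,flx,fsu,fsx] rk=14  ker:fux,lsx,lux,sux
rk∂_2=14

rank∂_2=14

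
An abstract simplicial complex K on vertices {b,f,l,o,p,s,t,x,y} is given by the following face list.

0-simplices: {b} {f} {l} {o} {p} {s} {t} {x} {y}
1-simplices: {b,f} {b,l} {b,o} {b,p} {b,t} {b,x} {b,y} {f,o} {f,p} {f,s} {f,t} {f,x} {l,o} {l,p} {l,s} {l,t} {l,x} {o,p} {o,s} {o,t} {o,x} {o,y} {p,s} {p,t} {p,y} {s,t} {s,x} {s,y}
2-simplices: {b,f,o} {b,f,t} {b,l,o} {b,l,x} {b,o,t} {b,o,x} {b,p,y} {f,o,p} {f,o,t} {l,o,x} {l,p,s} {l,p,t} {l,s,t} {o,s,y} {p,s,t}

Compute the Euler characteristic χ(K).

χ(K)=-4

n_0=9 n_1=28 n_2=15
χ=+9−28+15=-4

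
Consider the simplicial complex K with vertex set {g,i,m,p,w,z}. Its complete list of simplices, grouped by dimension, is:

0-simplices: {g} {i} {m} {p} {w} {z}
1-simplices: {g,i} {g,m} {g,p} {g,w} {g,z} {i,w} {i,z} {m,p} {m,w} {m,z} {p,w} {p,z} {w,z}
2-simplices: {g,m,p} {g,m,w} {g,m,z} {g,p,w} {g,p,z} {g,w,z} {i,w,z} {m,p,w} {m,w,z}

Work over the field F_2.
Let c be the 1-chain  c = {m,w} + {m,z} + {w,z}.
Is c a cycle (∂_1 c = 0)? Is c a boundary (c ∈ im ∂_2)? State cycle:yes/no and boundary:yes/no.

n_0=6 n_1=13 n_2=9  [Z2]
∂1: piv[gi,gm,gp,gw,gz] rk=5  ker:iw,iz,mp,mw,mz,pw,pz,wz
∂2: piv[gmp,gmw,gmz,gpw,gpz,gwz,iwz] rk=7  ker:mpw,mwz
∂1c = 0
c vs im∂2: reduces to 0 ⇒ boundary

cycle:yes boundary:yes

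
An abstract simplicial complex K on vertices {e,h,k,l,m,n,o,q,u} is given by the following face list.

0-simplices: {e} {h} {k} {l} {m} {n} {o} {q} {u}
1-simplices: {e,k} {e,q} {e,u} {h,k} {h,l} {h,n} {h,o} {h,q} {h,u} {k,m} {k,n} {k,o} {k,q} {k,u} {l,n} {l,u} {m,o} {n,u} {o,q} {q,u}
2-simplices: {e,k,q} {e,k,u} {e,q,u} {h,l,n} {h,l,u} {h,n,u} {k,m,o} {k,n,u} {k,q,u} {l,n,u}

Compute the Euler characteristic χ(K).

χ(K)=-1

n_0=9 n_1=20 n_2=10
χ=+9−20+10=-1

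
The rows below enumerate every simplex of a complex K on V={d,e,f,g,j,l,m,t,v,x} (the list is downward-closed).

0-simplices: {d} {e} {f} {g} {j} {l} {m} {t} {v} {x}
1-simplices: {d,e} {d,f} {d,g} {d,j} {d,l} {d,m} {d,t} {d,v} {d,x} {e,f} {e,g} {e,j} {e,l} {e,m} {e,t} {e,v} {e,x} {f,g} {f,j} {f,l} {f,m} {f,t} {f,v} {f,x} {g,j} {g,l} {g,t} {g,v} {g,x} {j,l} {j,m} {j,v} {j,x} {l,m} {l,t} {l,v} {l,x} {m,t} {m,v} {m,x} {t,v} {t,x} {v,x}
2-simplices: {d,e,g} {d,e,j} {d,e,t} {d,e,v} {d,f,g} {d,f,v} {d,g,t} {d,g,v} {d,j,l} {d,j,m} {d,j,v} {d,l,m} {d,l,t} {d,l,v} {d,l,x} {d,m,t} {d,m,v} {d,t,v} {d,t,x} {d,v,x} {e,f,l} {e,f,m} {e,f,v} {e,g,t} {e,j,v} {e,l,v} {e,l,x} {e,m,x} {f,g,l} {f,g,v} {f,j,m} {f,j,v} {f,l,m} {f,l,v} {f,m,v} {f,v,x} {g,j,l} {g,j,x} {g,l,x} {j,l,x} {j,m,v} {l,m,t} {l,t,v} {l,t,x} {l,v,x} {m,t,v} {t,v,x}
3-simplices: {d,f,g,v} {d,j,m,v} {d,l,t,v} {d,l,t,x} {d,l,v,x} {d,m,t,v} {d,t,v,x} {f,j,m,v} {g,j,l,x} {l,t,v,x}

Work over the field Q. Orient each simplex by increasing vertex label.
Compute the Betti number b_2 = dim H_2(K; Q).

b_2=5

n_0=10 n_1=43 n_2=47 n_3=10  [Q]
∂1: piv[de,df,dg,dj,dl,dm,dt,dv,dx] rk=9  ker:ef,eg,ej,el,em,et,ev,ex,fg,fj,fl,fm,ft,fv,fx,gj,gl,gt,gv,gx,jl,jm,jv,jx,lm,lt,lv,lx,mt,mv,mx,tv,tx,vx
∂2: piv[deg,dej,det,dev,dfg,dfv,dgt,dgv,djl,djm,djv,dlm,dlt,dlv,dlx,dmt,dmv,dtv,dtx,dvx,efl,efm,efv,elv,elx,emx,fgl,fjm,fjv,fvx,gjl,gjx,glx] rk=33  ker:egt,ejv,fgv,flm,flv,fmv,jlx,jmv,lmt,ltv,ltx,lvx,mtv,tvx
∂3: piv[dfgv,djmv,dltv,dltx,dlvx,dmtv,dtvx,fjmv,gjlx] rk=9  ker:ltvx
b_2=(47−33)−9=5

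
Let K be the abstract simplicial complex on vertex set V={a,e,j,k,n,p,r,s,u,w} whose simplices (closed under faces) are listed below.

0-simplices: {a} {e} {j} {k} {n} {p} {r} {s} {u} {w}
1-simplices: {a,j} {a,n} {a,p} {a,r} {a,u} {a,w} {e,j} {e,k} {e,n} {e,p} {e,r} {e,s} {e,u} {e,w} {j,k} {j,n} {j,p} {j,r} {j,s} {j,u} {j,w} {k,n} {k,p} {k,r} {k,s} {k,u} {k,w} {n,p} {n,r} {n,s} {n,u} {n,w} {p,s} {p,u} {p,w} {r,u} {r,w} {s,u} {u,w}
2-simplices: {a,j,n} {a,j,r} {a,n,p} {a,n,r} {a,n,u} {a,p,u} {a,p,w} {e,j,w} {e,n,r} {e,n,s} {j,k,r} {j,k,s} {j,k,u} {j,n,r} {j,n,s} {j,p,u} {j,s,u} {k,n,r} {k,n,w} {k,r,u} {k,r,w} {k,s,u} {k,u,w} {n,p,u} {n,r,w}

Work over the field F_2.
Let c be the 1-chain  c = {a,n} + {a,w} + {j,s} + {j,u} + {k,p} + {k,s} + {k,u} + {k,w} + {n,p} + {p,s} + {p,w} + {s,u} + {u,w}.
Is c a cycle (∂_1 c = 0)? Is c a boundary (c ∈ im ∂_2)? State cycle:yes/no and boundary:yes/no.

n_0=10 n_1=39 n_2=25  [Z2]
∂1: piv[aj,an,ap,ar,au,aw,ej,ek,es] rk=9  ker:en,ep,er,eu,ew,jk,jn,jp,jr,js,ju,jw,kn,kp,kr,ks,ku,kw,np,nr,ns,nu,nw,ps,pu,pw,ru,rw,su,uw
∂2: piv[ajn,ajr,anp,anr,anu,apu,apw,ejw,enr,ens,jkr,jks,jku,jns,jpu,jsu,knr,knw,kru,krw,kuw] rk=21  ker:jnr,ksu,npu,nrw
∂1c = 0
c vs im∂2: residual ≠ 0 ⇒ not boundary

cycle:yes boundary:no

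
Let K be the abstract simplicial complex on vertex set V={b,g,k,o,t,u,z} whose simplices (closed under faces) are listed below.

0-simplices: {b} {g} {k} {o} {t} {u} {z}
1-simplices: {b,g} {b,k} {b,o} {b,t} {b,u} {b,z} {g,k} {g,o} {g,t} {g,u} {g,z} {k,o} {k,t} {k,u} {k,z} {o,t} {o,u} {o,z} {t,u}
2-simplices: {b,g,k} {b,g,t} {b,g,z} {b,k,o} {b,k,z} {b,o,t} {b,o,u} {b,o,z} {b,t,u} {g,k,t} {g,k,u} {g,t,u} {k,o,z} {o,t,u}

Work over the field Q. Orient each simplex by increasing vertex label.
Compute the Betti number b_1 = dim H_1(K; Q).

n_0=7 n_1=19 n_2=14  [Q]
∂1: piv[bg,bk,bo,bt,bu,bz] rk=6  ker:gk,go,gt,gu,gz,ko,kt,ku,kz,ot,ou,oz,tu
∂2: piv[bgk,bgt,bgz,bko,bkz,bot,bou,boz,btu,gkt,gku,gtu] rk=12  ker:koz,otu
b_1=(19−6)−12=1

b_1=1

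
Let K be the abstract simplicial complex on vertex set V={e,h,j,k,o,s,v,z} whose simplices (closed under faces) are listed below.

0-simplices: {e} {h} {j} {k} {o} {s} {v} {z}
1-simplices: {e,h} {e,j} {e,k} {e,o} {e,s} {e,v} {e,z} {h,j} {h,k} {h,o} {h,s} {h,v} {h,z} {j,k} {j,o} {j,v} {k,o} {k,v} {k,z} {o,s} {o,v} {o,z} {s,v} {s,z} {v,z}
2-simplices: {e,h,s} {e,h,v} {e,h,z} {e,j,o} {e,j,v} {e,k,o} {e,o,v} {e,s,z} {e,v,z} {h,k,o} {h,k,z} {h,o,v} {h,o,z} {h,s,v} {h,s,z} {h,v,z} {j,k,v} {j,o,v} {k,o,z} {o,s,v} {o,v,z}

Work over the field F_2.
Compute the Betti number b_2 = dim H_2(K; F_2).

b_2=5

n_0=8 n_1=25 n_2=21  [Z2]
∂1: piv[eh,ej,ek,eo,es,ev,ez] rk=7  ker:hj,hk,ho,hs,hv,hz,jk,jo,jv,ko,kv,kz,os,ov,oz,sv,sz,vz
∂2: piv[ehs,ehv,ehz,ejo,ejv,eko,eov,esz,evz,hko,hkz,hov,hoz,hsv,jkv,osv] rk=16  ker:hsz,hvz,jov,koz,ovz
b_2=(21−16)−0=5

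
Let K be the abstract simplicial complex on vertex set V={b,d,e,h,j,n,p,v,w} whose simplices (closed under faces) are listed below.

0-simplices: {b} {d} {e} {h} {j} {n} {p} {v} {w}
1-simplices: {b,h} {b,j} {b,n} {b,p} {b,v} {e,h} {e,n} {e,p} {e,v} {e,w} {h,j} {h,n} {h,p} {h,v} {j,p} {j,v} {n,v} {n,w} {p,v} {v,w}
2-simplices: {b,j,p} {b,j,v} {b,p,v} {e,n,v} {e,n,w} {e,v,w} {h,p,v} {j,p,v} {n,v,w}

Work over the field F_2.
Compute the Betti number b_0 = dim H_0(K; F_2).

n_0=9 n_1=20 n_2=9  [Z2]
∂1: piv[bh,bj,bn,bp,bv,eh,ew] rk=7  ker:en,ep,ev,hj,hn,hp,hv,jp,jv,nv,nw,pv,vw
∂2: piv[bjp,bjv,bpv,env,enw,evw,hpv] rk=7  ker:jpv,nvw
b_0=(9−0)−7=2

b_0=2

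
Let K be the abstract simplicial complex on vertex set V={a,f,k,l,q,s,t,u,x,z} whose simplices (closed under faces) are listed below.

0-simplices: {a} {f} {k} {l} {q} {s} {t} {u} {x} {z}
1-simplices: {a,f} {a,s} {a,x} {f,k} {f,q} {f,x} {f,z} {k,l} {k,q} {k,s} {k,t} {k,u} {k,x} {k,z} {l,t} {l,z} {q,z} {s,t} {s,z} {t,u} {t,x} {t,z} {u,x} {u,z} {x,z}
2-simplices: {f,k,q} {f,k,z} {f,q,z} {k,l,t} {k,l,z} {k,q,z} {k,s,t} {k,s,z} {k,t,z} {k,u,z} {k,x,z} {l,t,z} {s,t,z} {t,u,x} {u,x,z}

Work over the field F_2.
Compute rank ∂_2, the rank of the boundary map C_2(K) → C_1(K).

rank∂_2=12

n_0=10 n_1=25 n_2=15  [Z2]
∂1: piv[af,as,ax,fk,fq,fz,kl,kt,ku] rk=9  ker:fx,kq,ks,kx,kz,lt,lz,qz,st,sz,tu,tx,tz,ux,uz,xz
∂2: piv[fkq,fkz,fqz,klt,klz,kst,ksz,ktz,kuz,kxz,tux,uxz] rk=12  ker:kqz,ltz,stz
rk∂_2=12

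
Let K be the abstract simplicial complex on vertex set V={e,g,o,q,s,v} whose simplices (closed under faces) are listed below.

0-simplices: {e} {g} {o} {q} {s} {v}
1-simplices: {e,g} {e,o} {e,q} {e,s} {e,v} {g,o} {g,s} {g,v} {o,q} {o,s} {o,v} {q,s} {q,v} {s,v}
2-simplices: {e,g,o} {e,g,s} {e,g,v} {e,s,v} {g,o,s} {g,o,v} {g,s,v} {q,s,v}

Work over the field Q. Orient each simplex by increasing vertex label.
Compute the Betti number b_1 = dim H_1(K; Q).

n_0=6 n_1=14 n_2=8  [Q]
∂1: piv[eg,eo,eq,es,ev] rk=5  ker:go,gs,gv,oq,os,ov,qs,qv,sv
∂2: piv[ego,egs,egv,esv,gos,gov,qsv] rk=7  ker:gsv
b_1=(14−5)−7=2

b_1=2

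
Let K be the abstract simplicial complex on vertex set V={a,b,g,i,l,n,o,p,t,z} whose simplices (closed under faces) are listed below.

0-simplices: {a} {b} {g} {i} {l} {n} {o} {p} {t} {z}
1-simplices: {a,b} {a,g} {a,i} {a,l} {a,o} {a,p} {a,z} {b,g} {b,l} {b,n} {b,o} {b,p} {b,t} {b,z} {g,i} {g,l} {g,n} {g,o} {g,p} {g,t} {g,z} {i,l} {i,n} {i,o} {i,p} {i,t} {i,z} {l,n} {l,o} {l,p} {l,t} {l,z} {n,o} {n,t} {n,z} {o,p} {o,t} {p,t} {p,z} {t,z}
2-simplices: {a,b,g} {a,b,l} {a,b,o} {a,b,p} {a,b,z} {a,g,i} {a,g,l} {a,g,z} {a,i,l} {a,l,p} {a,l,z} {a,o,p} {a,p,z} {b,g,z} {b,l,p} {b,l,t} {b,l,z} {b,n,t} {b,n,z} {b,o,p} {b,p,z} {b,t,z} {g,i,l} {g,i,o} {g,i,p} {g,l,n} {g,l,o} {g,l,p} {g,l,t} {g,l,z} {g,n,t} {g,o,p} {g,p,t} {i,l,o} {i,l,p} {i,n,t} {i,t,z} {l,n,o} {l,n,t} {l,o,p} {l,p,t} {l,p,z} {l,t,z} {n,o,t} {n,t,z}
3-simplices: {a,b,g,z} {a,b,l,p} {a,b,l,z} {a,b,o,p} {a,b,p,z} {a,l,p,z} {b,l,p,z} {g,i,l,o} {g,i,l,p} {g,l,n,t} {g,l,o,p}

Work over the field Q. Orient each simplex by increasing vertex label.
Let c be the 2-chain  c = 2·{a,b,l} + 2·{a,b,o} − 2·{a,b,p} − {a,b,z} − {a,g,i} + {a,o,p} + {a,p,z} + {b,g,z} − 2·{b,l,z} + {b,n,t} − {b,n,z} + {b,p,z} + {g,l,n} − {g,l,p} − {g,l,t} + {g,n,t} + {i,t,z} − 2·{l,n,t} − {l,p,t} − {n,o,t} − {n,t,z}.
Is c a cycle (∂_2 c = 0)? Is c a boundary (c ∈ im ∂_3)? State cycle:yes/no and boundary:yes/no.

cycle:no boundary:no

n_0=10 n_1=40 n_2=45 n_3=11  [Q]
∂1: piv[ab,ag,ai,al,ao,ap,az,bn,bt] rk=9  ker:bg,bl,bo,bp,bz,gi,gl,gn,go,gp,gt,gz,il,in,io,ip,it,iz,ln,lo,lp,lt,lz,no,nt,nz,op,ot,pt,pz,tz
∂2: piv[abg,abl,abo,abp,abz,agi,agl,agz,ail,alp,alz,aop,apz,blt,bnt,bnz,btz,gio,gip,gln,glo,glp,glt,gnt,gop,gpt,int,itz,lno,not] rk=30  ker:bgz,blp,blz,bop,bpz,gil,glz,ilo,ilp,lnt,lop,lpt,lpz,ltz,ntz
∂3: piv[abgz,ablp,ablz,abop,abpz,alpz,gilo,gilp,glnt,glop] rk=10  ker:blpz
∂2c = {a,b} − {a,g} + {a,i} − 2·{a,l} − {a,o} + 2·{a,p} + {b,g} + 2·{b,o} − {b,p} − {b,t} − {g,i} − {g,l} + {g,p} + {g,z} + {i,t} − {i,z} − {l,n} − 2·{l,p} + 2·{l,t} − 2·{l,z} − {n,o} + {o,p} − {o,t} − {p,t} + 2·{p,z}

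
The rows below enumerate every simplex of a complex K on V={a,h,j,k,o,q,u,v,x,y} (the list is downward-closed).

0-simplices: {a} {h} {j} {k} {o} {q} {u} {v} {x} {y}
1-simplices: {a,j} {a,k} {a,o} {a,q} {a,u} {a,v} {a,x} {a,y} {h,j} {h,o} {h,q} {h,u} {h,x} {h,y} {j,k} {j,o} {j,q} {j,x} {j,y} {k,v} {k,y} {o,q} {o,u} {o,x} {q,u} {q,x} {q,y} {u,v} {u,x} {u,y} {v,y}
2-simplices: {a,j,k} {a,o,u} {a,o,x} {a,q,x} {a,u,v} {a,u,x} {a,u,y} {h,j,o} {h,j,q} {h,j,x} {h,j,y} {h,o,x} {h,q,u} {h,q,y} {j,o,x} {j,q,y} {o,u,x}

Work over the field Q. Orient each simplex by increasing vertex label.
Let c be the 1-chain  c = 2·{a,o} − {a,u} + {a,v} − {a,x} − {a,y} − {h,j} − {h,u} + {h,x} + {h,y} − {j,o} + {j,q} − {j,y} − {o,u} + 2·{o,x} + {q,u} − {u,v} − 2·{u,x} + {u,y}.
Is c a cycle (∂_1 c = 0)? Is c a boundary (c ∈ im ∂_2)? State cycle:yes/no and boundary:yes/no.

cycle:yes boundary:yes

n_0=10 n_1=31 n_2=17  [Q]
∂1: piv[aj,ak,ao,aq,au,av,ax,ay,hj] rk=9  ker:ho,hq,hu,hx,hy,jk,jo,jq,jx,jy,kv,ky,oq,ou,ox,qu,qx,qy,uv,ux,uy,vy
∂2: piv[ajk,aou,aox,aqx,auv,aux,auy,hjo,hjq,hjx,hjy,hox,hqu,hqy] rk=14  ker:jox,jqy,oux
∂1c = 0
c vs im∂2: reduces to 0 ⇒ boundary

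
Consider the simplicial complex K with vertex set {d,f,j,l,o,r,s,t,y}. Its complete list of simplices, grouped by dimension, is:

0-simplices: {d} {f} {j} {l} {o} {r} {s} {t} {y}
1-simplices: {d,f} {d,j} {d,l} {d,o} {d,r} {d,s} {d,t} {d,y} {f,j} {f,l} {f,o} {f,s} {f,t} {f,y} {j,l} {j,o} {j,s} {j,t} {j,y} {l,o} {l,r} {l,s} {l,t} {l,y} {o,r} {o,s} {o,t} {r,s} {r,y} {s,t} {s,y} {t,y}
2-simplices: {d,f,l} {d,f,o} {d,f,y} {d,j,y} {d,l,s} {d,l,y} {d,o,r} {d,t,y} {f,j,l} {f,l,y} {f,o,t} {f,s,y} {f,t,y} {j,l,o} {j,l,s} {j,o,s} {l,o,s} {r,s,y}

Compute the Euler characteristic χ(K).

n_0=9 n_1=32 n_2=18
χ=+9−32+18=-5

χ(K)=-5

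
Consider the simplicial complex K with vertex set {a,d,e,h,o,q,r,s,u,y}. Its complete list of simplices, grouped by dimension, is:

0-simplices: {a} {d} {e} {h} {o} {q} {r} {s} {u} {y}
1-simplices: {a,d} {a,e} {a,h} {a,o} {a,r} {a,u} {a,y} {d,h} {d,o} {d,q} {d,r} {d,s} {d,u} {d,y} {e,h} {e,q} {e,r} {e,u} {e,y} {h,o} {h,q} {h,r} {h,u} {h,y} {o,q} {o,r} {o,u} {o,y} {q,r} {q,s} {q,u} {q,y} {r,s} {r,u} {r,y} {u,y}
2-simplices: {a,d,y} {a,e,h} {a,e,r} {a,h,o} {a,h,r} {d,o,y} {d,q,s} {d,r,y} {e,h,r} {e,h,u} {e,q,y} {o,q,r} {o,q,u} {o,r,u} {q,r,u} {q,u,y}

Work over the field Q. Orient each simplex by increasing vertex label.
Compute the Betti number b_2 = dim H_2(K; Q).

n_0=10 n_1=36 n_2=16  [Q]
∂1: piv[ad,ae,ah,ao,ar,au,ay,dq,ds] rk=9  ker:dh,do,dr,du,dy,eh,eq,er,eu,ey,ho,hq,hr,hu,hy,oq,or,ou,oy,qr,qs,qu,qy,rs,ru,ry,uy
∂2: piv[ady,aeh,aer,aho,ahr,doy,dqs,dry,ehu,eqy,oqr,oqu,oru,quy] rk=14  ker:ehr,qru
b_2=(16−14)−0=2

b_2=2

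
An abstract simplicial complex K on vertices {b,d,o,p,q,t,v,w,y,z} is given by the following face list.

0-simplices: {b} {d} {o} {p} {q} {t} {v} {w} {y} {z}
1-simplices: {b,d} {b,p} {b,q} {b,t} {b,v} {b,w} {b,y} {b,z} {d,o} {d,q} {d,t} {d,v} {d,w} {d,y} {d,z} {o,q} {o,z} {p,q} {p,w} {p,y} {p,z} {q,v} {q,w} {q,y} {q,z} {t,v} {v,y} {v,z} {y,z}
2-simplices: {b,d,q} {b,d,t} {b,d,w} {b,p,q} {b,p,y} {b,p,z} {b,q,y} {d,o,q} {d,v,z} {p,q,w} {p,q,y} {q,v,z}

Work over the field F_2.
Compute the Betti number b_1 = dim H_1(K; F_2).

b_1=9

n_0=10 n_1=29 n_2=12  [Z2]
∂1: piv[bd,bp,bq,bt,bv,bw,by,bz,do] rk=9  ker:dq,dt,dv,dw,dy,dz,oq,oz,pq,pw,py,pz,qv,qw,qy,qz,tv,vy,vz,yz
∂2: piv[bdq,bdt,bdw,bpq,bpy,bpz,bqy,doq,dvz,pqw,qvz] rk=11  ker:pqy
b_1=(29−9)−11=9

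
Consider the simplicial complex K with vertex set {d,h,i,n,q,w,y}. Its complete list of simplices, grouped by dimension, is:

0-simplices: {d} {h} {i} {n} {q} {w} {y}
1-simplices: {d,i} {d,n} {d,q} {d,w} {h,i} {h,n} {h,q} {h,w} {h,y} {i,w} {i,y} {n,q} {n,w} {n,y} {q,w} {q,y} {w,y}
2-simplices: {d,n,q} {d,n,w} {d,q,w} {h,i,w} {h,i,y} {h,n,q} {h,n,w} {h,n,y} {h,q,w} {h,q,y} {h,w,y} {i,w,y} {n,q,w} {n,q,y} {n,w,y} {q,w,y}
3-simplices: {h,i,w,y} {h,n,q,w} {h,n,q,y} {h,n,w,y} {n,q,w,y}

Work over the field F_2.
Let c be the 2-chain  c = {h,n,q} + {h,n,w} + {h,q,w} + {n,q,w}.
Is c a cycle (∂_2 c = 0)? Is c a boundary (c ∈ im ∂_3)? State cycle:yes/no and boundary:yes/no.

n_0=7 n_1=17 n_2=16 n_3=5  [Z2]
∂1: piv[di,dn,dq,dw,hi,hy] rk=6  ker:hn,hq,hw,iw,iy,nq,nw,ny,qw,qy,wy
∂2: piv[dnq,dnw,dqw,hiw,hiy,hnq,hnw,hny,hqy,hwy] rk=10  ker:hqw,iwy,nqw,nqy,nwy,qwy
∂3: piv[hiwy,hnqw,hnqy,hnwy,nqwy] rk=5
∂2c = 0
c vs im∂3: reduces to 0 ⇒ boundary

cycle:yes boundary:yes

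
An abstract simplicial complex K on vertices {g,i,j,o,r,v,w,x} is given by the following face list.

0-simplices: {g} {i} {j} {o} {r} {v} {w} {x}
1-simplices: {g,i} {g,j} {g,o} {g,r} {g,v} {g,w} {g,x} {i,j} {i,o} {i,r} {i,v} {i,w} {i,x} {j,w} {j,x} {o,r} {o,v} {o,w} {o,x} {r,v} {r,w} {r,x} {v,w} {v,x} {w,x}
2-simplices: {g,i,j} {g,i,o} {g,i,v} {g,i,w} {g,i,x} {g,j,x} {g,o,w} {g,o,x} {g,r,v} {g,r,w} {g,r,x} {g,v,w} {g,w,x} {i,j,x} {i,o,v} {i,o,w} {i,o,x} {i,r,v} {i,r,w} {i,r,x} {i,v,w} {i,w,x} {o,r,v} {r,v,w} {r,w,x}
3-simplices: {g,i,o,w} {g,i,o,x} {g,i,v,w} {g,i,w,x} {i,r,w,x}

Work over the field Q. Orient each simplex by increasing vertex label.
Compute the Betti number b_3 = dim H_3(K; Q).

b_3=0

n_0=8 n_1=25 n_2=25 n_3=5  [Q]
∂1: piv[gi,gj,go,gr,gv,gw,gx] rk=7  ker:ij,io,ir,iv,iw,ix,jw,jx,or,ov,ow,ox,rv,rw,rx,vw,vx,wx
∂2: piv[gij,gio,giv,giw,gix,gjx,gow,gox,grv,grw,grx,gvw,gwx,iov,irv,orv] rk=16  ker:ijx,iow,iox,irw,irx,ivw,iwx,rvw,rwx
∂3: piv[giow,giox,givw,giwx,irwx] rk=5
b_3=(5−5)−0=0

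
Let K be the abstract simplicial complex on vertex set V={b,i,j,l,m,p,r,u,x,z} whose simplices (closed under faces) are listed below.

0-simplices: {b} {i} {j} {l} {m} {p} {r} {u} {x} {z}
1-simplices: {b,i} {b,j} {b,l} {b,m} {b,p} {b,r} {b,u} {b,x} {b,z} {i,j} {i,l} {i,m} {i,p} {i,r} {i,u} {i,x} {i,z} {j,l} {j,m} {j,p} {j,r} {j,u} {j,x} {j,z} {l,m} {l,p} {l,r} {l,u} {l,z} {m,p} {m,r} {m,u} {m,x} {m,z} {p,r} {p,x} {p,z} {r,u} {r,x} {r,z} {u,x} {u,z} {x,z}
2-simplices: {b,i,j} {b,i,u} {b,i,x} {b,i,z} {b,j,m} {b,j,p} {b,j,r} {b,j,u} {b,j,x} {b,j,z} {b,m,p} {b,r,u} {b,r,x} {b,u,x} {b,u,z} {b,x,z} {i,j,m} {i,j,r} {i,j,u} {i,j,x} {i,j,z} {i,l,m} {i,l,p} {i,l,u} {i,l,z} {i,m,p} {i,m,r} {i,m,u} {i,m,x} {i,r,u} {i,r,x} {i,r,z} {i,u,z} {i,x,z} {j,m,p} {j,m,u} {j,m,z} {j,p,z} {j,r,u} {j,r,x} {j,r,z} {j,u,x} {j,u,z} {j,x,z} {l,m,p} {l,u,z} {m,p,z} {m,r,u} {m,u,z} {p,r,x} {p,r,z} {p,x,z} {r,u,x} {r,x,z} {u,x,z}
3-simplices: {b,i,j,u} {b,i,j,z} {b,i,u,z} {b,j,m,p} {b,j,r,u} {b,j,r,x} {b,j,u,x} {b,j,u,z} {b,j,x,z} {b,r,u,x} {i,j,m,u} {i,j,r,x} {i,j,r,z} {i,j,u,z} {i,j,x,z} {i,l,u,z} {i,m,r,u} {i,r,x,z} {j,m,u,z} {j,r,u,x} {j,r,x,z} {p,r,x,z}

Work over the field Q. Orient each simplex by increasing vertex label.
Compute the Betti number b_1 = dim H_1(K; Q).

b_1=3

n_0=10 n_1=43 n_2=55 n_3=22  [Q]
∂1: piv[bi,bj,bl,bm,bp,br,bu,bx,bz] rk=9  ker:ij,il,im,ip,ir,iu,ix,iz,jl,jm,jp,jr,ju,jx,jz,lm,lp,lr,lu,lz,mp,mr,mu,mx,mz,pr,px,pz,ru,rx,rz,ux,uz,xz
∂2: piv[bij,biu,bix,biz,bjm,bjp,bjr,bju,bjx,bjz,bmp,bru,brx,bux,buz,bxz,ijm,ijr,ilm,ilp,ilu,ilz,imp,imr,imu,imx,irz,jmz,jpz,prx,prz] rk=31  ker:iju,ijx,ijz,iru,irx,iuz,ixz,jmp,jmu,jru,jrx,jrz,jux,juz,jxz,lmp,luz,mpz,mru,muz,pxz,rux,rxz,uxz
∂3: piv[biju,bijz,biuz,bjmp,bjru,bjrx,bjux,bjuz,bjxz,brux,ijmu,ijrx,ijrz,ijxz,iluz,imru,irxz,jmuz,prxz] rk=19  ker:ijuz,jrux,jrxz
b_1=(43−9)−31=3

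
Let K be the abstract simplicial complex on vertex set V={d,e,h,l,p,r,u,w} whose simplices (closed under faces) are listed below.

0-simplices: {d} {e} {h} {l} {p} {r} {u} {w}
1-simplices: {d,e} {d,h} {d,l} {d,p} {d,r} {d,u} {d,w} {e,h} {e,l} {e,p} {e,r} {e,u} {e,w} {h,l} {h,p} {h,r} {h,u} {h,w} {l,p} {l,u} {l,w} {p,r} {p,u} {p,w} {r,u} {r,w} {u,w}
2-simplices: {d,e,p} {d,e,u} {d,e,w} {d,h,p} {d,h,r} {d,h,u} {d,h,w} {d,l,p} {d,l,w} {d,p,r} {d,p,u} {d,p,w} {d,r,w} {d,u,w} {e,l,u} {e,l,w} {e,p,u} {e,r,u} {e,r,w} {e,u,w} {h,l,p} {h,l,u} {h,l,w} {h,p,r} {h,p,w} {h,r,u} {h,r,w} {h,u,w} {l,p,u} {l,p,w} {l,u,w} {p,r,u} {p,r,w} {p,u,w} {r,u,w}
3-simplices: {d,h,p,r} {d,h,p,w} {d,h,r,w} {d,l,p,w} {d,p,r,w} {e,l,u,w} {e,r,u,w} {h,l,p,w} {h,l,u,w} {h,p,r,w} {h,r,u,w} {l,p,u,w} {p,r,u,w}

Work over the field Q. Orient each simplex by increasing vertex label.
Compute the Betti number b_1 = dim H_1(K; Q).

b_1=1

n_0=8 n_1=27 n_2=35 n_3=13  [Q]
∂1: piv[de,dh,dl,dp,dr,du,dw] rk=7  ker:eh,el,ep,er,eu,ew,hl,hp,hr,hu,hw,lp,lu,lw,pr,pu,pw,ru,rw,uw
∂2: piv[dep,deu,dew,dhp,dhr,dhu,dhw,dlp,dlw,dpr,dpu,dpw,drw,duw,elu,elw,eru,erw,hlp] rk=19  ker:epu,euw,hlu,hlw,hpr,hpw,hru,hrw,huw,lpu,lpw,luw,pru,prw,puw,ruw
∂3: piv[dhpr,dhpw,dhrw,dlpw,dprw,eluw,eruw,hlpw,hluw,hruw,lpuw,pruw] rk=12  ker:hprw
b_1=(27−7)−19=1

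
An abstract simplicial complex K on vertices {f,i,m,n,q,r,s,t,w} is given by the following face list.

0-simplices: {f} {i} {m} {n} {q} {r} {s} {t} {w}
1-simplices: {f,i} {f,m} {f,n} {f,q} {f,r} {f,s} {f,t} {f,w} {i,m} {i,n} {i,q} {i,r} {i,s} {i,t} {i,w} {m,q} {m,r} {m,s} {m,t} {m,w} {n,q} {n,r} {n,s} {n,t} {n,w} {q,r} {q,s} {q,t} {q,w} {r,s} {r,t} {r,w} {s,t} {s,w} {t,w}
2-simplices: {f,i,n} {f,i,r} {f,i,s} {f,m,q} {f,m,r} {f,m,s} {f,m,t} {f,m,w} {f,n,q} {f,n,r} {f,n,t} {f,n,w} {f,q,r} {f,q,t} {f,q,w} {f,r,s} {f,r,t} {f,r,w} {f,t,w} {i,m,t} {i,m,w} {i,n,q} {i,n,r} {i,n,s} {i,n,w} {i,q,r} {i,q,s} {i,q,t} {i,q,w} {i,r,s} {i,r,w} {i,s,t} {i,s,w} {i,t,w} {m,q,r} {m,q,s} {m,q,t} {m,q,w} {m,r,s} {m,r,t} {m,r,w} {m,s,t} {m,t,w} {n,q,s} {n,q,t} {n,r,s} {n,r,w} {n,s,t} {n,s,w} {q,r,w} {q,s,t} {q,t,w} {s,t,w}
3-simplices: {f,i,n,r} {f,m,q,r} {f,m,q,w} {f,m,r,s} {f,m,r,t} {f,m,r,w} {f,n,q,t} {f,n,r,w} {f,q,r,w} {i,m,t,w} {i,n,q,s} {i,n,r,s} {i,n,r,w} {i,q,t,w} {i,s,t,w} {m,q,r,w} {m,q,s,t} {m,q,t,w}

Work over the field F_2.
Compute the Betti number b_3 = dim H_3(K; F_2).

n_0=9 n_1=35 n_2=53 n_3=18  [Z2]
∂1: piv[fi,fm,fn,fq,fr,fs,ft,fw] rk=8  ker:im,in,iq,ir,is,it,iw,mq,mr,ms,mt,mw,nq,nr,ns,nt,nw,qr,qs,qt,qw,rs,rt,rw,st,sw,tw
∂2: piv[fin,fir,fis,fmq,fmr,fms,fmt,fmw,fnq,fnr,fnt,fnw,fqr,fqt,fqw,frs,frt,frw,ftw,imt,imw,inq,ins,inw,iqs,ist,isw] rk=27  ker:inr,iqr,iqt,iqw,irs,irw,itw,mqr,mqs,mqt,mqw,mrs,mrt,mrw,mst,mtw,nqs,nqt,nrs,nrw,nst,nsw,qrw,qst,qtw,stw
∂3: piv[finr,fmqr,fmqw,fmrs,fmrt,fmrw,fnqt,fnrw,fqrw,imtw,inqs,inrs,inrw,iqtw,istw,mqst,mqtw] rk=17  ker:mqrw
b_3=(18−17)−0=1

b_3=1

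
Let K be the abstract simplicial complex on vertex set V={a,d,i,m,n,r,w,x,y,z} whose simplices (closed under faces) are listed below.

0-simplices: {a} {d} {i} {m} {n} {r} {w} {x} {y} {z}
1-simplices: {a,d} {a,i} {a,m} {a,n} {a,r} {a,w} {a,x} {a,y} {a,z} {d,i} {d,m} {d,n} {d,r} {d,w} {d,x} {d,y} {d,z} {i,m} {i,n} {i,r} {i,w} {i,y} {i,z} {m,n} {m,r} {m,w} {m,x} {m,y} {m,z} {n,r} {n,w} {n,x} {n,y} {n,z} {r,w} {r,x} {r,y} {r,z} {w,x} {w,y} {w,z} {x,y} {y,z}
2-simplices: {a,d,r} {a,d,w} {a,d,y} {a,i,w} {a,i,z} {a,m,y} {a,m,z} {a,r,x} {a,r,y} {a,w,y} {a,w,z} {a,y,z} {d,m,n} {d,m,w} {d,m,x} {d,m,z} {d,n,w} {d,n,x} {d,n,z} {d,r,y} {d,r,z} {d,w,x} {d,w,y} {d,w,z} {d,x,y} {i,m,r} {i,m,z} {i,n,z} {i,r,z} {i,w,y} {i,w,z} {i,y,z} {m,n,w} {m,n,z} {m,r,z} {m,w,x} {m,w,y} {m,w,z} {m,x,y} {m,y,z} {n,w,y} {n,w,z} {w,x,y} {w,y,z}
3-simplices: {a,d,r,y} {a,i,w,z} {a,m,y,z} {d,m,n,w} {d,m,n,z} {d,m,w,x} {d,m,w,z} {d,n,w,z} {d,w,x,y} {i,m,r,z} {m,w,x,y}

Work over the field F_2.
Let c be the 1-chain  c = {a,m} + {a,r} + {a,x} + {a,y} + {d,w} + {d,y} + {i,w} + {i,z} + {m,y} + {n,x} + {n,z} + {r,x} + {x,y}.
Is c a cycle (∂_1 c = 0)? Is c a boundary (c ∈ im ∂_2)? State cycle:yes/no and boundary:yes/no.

n_0=10 n_1=43 n_2=44 n_3=11  [Z2]
∂1: piv[ad,ai,am,an,ar,aw,ax,ay,az] rk=9  ker:di,dm,dn,dr,dw,dx,dy,dz,im,in,ir,iw,iy,iz,mn,mr,mw,mx,my,mz,nr,nw,nx,ny,nz,rw,rx,ry,rz,wx,wy,wz,xy,yz
∂2: piv[adr,adw,ady,aiw,aiz,amy,amz,arx,ary,awy,awz,ayz,dmn,dmw,dmx,dmz,dnw,dnx,dnz,drz,dwx,dwz,dxy,imr,imz,inz,irz,iwy,nwy] rk=29  ker:dry,dwy,iwz,iyz,mnw,mnz,mrz,mwx,mwy,mwz,mxy,myz,nwz,wxy,wyz
∂3: piv[adry,aiwz,amyz,dmnw,dmnz,dmwx,dmwz,dnwz,dwxy,imrz,mwxy] rk=11
∂1c = 0
c vs im∂2: reduces to 0 ⇒ boundary

cycle:yes boundary:yes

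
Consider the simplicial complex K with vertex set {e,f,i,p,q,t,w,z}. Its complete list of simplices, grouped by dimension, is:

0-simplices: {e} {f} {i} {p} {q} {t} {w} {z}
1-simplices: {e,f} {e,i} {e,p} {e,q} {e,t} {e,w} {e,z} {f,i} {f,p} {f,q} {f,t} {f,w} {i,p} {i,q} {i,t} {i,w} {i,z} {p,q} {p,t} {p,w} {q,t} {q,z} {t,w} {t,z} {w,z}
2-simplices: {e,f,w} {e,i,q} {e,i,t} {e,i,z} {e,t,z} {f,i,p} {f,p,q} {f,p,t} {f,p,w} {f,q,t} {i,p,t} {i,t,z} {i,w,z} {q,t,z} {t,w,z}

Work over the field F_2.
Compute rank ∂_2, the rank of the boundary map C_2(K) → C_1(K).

n_0=8 n_1=25 n_2=15  [Z2]
∂1: piv[ef,ei,ep,eq,et,ew,ez] rk=7  ker:fi,fp,fq,ft,fw,ip,iq,it,iw,iz,pq,pt,pw,qt,qz,tw,tz,wz
∂2: piv[efw,eiq,eit,eiz,etz,fip,fpq,fpt,fpw,fqt,ipt,iwz,qtz,twz] rk=14  ker:itz
rk∂_2=14

rank∂_2=14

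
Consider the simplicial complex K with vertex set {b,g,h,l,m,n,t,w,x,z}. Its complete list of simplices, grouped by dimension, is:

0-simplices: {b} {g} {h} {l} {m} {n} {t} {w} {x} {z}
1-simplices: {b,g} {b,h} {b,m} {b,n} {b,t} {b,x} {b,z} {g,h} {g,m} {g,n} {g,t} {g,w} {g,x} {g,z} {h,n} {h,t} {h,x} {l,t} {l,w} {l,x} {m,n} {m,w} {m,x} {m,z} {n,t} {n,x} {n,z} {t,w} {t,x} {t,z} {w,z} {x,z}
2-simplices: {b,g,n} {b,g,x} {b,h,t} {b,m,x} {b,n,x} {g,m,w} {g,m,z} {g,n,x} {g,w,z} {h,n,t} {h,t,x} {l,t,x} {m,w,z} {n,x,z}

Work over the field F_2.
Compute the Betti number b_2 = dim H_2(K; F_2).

n_0=10 n_1=32 n_2=14  [Z2]
∂1: piv[bg,bh,bm,bn,bt,bx,bz,gw,lt] rk=9  ker:gh,gm,gn,gt,gx,gz,hn,ht,hx,lw,lx,mn,mw,mx,mz,nt,nx,nz,tw,tx,tz,wz,xz
∂2: piv[bgn,bgx,bht,bmx,bnx,gmw,gmz,gwz,hnt,htx,ltx,nxz] rk=12  ker:gnx,mwz
b_2=(14−12)−0=2

b_2=2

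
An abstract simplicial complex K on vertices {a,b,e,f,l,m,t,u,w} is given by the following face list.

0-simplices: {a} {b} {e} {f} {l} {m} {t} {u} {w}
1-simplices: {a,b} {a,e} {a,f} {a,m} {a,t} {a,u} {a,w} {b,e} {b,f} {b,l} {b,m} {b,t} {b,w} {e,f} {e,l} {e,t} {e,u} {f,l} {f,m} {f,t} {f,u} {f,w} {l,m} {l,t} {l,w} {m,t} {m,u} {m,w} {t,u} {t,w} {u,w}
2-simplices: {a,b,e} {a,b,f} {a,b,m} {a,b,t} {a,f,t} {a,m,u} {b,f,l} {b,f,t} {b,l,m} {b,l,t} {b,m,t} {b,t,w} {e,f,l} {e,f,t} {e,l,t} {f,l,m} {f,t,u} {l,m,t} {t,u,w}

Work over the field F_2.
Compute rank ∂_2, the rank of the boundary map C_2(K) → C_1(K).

n_0=9 n_1=31 n_2=19  [Z2]
∂1: piv[ab,ae,af,am,at,au,aw,bl] rk=8  ker:be,bf,bm,bt,bw,ef,el,et,eu,fl,fm,ft,fu,fw,lm,lt,lw,mt,mu,mw,tu,tw,uw
∂2: piv[abe,abf,abm,abt,aft,amu,bfl,blm,blt,bmt,btw,efl,eft,flm,ftu,tuw] rk=16  ker:bft,elt,lmt
rk∂_2=16

rank∂_2=16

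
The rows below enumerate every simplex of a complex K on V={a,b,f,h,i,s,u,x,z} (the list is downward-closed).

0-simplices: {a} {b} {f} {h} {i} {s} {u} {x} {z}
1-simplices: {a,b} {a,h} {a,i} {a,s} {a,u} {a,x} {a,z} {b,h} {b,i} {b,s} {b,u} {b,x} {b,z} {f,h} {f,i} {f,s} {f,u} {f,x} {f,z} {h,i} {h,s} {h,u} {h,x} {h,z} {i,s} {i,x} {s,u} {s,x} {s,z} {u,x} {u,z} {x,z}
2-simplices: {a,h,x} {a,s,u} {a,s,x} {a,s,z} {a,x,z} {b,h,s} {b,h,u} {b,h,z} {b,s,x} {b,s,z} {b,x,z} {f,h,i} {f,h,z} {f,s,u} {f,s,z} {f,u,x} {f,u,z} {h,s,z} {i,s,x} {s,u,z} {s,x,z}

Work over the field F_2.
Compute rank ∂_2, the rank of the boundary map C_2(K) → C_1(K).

rank∂_2=17

n_0=9 n_1=32 n_2=21  [Z2]
∂1: piv[ab,ah,ai,as,au,ax,az,fh] rk=8  ker:bh,bi,bs,bu,bx,bz,fi,fs,fu,fx,fz,hi,hs,hu,hx,hz,is,ix,su,sx,sz,ux,uz,xz
∂2: piv[ahx,asu,asx,asz,axz,bhs,bhu,bhz,bsx,bsz,fhi,fhz,fsu,fsz,fux,fuz,isx] rk=17  ker:bxz,hsz,suz,sxz
rk∂_2=17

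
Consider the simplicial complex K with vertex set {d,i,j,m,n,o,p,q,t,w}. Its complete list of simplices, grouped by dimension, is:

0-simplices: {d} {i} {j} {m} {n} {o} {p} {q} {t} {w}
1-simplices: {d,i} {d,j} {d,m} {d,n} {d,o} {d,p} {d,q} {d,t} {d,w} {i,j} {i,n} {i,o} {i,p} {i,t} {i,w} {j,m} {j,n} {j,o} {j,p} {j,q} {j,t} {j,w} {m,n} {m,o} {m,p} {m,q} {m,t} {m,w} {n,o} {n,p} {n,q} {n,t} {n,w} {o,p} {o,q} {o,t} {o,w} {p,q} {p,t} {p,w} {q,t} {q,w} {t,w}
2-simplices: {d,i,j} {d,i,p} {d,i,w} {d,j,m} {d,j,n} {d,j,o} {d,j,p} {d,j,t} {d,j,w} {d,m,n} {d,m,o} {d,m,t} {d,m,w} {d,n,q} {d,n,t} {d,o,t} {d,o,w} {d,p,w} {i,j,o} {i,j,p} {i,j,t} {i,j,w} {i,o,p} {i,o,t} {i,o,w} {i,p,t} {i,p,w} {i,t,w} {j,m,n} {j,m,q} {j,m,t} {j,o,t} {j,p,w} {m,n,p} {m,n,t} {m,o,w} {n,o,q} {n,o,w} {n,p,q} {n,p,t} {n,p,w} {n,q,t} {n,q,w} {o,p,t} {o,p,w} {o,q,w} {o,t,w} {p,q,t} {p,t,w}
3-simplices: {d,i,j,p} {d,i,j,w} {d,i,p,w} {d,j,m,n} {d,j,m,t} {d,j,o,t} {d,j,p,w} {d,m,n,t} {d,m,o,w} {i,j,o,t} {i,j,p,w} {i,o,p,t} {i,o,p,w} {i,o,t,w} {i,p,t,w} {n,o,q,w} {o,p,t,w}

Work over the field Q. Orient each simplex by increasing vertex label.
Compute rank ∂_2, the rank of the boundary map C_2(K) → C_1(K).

rank∂_2=32

n_0=10 n_1=43 n_2=49 n_3=17  [Q]
∂1: piv[di,dj,dm,dn,do,dp,dq,dt,dw] rk=9  ker:ij,in,io,ip,it,iw,jm,jn,jo,jp,jq,jt,jw,mn,mo,mp,mq,mt,mw,no,np,nq,nt,nw,op,oq,ot,ow,pq,pt,pw,qt,qw,tw
∂2: piv[dij,dip,diw,djm,djn,djo,djp,djt,djw,dmn,dmo,dmt,dmw,dnq,dnt,dot,dow,dpw,ijo,ijt,iop,ipt,itw,jmq,mnp,noq,now,npq,npt,npw,nqt,nqw] rk=32  ker:ijp,ijw,iot,iow,ipw,jmn,jmt,jot,jpw,mnt,mow,opt,opw,oqw,otw,pqt,ptw
∂3: piv[dijp,dijw,dipw,djmn,djmt,djot,djpw,dmnt,dmow,ijot,iopt,iopw,iotw,iptw,noqw] rk=15  ker:ijpw,optw
rk∂_2=32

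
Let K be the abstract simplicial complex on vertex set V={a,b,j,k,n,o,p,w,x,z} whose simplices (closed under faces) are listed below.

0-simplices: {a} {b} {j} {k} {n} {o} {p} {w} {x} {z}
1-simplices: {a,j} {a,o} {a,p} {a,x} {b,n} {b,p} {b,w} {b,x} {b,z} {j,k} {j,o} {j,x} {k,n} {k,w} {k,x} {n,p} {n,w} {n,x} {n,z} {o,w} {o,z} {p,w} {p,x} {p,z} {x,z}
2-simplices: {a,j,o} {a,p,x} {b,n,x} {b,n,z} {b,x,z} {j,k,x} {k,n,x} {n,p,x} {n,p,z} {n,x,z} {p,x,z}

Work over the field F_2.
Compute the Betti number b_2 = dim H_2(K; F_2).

n_0=10 n_1=25 n_2=11  [Z2]
∂1: piv[aj,ao,ap,ax,bn,bp,bw,bz,jk] rk=9  ker:bx,jo,jx,kn,kw,kx,np,nw,nx,nz,ow,oz,pw,px,pz,xz
∂2: piv[ajo,apx,bnx,bnz,bxz,jkx,knx,npx,npz] rk=9  ker:nxz,pxz
b_2=(11−9)−0=2

b_2=2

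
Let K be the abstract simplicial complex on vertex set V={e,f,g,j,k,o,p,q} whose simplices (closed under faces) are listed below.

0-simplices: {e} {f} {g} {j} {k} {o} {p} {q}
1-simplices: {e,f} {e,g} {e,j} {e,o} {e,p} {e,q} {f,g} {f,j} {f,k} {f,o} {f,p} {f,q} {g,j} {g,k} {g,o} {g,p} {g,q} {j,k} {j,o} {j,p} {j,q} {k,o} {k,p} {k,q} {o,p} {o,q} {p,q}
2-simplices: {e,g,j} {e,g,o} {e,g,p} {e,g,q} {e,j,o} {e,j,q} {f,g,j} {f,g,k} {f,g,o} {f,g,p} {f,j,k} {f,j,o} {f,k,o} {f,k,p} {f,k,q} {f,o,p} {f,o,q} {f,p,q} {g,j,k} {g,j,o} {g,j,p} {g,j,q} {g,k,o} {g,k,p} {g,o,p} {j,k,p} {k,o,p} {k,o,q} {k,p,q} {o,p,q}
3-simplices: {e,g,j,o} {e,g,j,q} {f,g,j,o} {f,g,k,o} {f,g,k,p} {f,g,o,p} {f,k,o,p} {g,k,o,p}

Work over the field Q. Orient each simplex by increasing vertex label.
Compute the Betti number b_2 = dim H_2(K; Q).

n_0=8 n_1=27 n_2=30 n_3=8  [Q]
∂1: piv[ef,eg,ej,eo,ep,eq,fk] rk=7  ker:fg,fj,fo,fp,fq,gj,gk,go,gp,gq,jk,jo,jp,jq,ko,kp,kq,op,oq,pq
∂2: piv[egj,ego,egp,egq,ejo,ejq,fgj,fgk,fgo,fgp,fjk,fko,fkp,fkq,fop,foq,fpq,gjp] rk=18  ker:fjo,gjk,gjo,gjq,gko,gkp,gop,jkp,kop,koq,kpq,opq
∂3: piv[egjo,egjq,fgjo,fgko,fgkp,fgop,fkop] rk=7  ker:gkop
b_2=(30−18)−7=5

b_2=5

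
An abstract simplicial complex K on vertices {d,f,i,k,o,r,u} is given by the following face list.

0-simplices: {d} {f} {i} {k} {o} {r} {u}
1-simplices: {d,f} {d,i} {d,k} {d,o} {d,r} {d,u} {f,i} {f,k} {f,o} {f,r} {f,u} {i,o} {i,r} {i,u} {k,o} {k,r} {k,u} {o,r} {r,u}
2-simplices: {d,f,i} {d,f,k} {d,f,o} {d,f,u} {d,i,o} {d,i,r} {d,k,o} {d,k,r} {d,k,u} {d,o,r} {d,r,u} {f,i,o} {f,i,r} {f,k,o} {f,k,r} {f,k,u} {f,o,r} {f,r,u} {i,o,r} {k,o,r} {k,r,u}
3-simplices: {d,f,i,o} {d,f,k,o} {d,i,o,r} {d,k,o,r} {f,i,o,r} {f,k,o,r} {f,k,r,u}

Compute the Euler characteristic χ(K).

n_0=7 n_1=19 n_2=21 n_3=7
χ=+7−19+21−7=2

χ(K)=2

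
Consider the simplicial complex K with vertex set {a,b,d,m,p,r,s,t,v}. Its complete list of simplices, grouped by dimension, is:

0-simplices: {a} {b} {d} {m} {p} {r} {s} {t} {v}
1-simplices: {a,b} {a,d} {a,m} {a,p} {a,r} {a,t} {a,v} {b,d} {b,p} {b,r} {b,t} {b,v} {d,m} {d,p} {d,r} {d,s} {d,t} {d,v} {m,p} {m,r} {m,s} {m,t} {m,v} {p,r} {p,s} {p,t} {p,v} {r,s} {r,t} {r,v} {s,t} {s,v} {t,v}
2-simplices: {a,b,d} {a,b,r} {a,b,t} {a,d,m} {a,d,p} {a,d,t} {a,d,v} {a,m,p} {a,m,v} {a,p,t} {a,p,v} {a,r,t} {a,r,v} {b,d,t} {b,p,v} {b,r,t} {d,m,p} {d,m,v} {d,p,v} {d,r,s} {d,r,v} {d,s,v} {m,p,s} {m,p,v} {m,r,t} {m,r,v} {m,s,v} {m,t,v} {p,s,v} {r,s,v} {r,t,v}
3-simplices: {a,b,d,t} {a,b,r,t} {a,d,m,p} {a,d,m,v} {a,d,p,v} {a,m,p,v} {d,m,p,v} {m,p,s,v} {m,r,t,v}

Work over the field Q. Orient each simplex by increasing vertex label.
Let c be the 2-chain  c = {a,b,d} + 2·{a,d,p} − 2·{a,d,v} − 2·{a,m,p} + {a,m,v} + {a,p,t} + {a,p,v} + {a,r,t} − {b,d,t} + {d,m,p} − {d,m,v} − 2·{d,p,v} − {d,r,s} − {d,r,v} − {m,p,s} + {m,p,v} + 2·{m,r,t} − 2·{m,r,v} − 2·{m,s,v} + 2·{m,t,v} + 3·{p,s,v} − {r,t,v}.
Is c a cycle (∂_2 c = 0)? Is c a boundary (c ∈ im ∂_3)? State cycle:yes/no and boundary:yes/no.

cycle:no boundary:no

n_0=9 n_1=33 n_2=31 n_3=9  [Q]
∂1: piv[ab,ad,am,ap,ar,at,av,ds] rk=8  ker:bd,bp,br,bt,bv,dm,dp,dr,dt,dv,mp,mr,ms,mt,mv,pr,ps,pt,pv,rs,rt,rv,st,sv,tv
∂2: piv[abd,abr,abt,adm,adp,adt,adv,amp,amv,apt,apv,art,arv,bpv,drs,drv,dsv,mps,mrt,mrv,msv,mtv] rk=22  ker:bdt,brt,dmp,dmv,dpv,mpv,psv,rsv,rtv
∂3: piv[abdt,abrt,admp,admv,adpv,ampv,mpsv,mrtv] rk=8  ker:dmpv
∂2c = {a,b} − {a,d} − {a,m} + 2·{a,p} + {a,r} − 2·{a,t} + {b,t} − {d,p} − 2·{d,r} + {d,s} − {d,t} + 2·{d,v} − {m,p} − {m,s} + {m,v} + 2·{p,s} + {p,t} − 3·{p,v} − {r,s} + 2·{r,t} − 2·{r,v} + {s,v} + {t,v}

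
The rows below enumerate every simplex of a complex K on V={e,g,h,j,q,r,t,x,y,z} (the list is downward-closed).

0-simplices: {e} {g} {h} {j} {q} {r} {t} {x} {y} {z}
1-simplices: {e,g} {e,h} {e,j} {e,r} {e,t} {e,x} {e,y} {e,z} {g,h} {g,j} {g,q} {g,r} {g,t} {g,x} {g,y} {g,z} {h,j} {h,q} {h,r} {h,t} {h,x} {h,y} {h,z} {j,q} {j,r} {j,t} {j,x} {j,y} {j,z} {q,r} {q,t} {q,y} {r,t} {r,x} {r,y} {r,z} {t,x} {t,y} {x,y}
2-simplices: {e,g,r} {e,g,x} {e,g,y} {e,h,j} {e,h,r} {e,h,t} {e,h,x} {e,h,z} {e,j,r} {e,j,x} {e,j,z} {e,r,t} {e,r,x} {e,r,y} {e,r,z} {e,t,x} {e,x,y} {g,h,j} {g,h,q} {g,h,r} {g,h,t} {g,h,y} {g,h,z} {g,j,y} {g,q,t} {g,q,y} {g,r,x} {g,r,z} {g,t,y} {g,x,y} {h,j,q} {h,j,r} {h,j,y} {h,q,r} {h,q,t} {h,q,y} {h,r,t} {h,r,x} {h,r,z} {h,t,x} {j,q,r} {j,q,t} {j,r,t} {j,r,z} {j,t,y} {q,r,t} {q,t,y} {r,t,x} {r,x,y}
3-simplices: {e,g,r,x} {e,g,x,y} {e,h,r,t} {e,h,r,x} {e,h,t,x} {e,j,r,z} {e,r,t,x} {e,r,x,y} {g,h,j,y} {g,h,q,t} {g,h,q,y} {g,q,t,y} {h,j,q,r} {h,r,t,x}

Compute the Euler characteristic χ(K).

n_0=10 n_1=39 n_2=49 n_3=14
χ=+10−39+49−14=6

χ(K)=6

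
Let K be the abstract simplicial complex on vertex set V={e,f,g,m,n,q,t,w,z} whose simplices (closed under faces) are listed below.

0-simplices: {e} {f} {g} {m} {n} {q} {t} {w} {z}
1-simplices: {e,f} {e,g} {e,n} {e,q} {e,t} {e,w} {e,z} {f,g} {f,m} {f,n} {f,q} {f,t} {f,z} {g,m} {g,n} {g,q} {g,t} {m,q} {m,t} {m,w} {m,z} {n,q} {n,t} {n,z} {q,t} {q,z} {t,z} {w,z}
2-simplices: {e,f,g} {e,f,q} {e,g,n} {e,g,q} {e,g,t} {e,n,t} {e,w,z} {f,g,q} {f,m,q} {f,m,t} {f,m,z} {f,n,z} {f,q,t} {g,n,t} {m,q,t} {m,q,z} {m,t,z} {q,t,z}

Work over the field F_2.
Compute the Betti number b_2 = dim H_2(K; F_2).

b_2=4

n_0=9 n_1=28 n_2=18  [Z2]
∂1: piv[ef,eg,en,eq,et,ew,ez,fm] rk=8  ker:fg,fn,fq,ft,fz,gm,gn,gq,gt,mq,mt,mw,mz,nq,nt,nz,qt,qz,tz,wz
∂2: piv[efg,efq,egn,egq,egt,ent,ewz,fmq,fmt,fmz,fnz,fqt,mqz,mtz] rk=14  ker:fgq,gnt,mqt,qtz
b_2=(18−14)−0=4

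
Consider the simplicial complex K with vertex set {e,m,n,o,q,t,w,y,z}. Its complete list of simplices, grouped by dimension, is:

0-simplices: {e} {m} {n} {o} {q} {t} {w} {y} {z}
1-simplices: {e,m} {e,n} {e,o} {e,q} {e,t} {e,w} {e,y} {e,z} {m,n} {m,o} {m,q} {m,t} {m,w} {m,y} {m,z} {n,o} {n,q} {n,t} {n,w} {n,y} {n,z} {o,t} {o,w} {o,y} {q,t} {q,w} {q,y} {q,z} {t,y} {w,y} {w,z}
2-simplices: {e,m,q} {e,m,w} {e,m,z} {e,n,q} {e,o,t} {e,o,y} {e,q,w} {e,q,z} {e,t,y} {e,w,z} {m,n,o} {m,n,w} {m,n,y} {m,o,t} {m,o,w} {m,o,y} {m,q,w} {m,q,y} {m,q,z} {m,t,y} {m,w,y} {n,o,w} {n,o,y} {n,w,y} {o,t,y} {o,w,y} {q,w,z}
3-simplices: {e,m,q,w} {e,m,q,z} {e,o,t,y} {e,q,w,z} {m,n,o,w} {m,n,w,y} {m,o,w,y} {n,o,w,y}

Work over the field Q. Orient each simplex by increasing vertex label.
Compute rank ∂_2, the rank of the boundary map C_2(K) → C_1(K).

rank∂_2=18

n_0=9 n_1=31 n_2=27 n_3=8  [Q]
∂1: piv[em,en,eo,eq,et,ew,ey,ez] rk=8  ker:mn,mo,mq,mt,mw,my,mz,no,nq,nt,nw,ny,nz,ot,ow,oy,qt,qw,qy,qz,ty,wy,wz
∂2: piv[emq,emw,emz,enq,eot,eoy,eqw,eqz,ety,ewz,mno,mnw,mny,mot,mow,moy,mqy,mwy] rk=18  ker:mqw,mqz,mty,now,noy,nwy,oty,owy,qwz
∂3: piv[emqw,emqz,eoty,eqwz,mnow,mnwy,mowy,nowy] rk=8
rk∂_2=18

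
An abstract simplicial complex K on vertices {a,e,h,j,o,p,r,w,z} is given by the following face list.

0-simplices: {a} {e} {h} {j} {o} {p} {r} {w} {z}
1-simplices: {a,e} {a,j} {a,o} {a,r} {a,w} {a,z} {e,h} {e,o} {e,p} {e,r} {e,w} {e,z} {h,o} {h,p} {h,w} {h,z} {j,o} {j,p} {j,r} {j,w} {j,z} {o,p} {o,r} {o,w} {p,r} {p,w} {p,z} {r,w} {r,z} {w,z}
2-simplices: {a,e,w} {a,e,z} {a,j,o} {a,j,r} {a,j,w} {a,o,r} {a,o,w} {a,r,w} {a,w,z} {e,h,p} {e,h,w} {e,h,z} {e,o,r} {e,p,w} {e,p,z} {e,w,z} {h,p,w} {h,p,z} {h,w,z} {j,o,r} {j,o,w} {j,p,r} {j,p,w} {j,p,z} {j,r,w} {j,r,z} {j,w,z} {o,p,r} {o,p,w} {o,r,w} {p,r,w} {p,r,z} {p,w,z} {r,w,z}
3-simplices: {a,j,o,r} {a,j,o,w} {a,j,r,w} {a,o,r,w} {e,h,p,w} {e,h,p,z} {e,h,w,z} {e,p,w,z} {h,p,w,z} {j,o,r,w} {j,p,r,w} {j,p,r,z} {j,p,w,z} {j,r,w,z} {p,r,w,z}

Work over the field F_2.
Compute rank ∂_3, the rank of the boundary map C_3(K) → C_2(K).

rank∂_3=12

n_0=9 n_1=30 n_2=34 n_3=15  [Z2]
∂1: piv[ae,aj,ao,ar,aw,az,eh,ep] rk=8  ker:eo,er,ew,ez,ho,hp,hw,hz,jo,jp,jr,jw,jz,op,or,ow,pr,pw,pz,rw,rz,wz
∂2: piv[aew,aez,ajo,ajr,ajw,aor,aow,arw,awz,ehp,ehw,ehz,eor,epw,epz,jpr,jpw,jpz,jrz,opr] rk=20  ker:ewz,hpw,hpz,hwz,jor,jow,jrw,jwz,opw,orw,prw,prz,pwz,rwz
∂3: piv[ajor,ajow,ajrw,aorw,ehpw,ehpz,ehwz,epwz,jprw,jprz,jpwz,jrwz] rk=12  ker:hpwz,jorw,prwz
rk∂_3=12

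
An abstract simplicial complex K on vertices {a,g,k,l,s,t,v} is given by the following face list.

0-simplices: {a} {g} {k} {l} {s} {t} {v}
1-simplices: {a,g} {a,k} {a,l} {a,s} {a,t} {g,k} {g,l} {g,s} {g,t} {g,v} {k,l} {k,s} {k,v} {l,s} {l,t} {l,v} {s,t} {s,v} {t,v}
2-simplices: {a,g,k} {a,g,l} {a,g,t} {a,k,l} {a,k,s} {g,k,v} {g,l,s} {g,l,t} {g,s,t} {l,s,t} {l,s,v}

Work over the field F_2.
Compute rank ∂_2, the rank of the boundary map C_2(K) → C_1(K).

rank∂_2=10

n_0=7 n_1=19 n_2=11  [Z2]
∂1: piv[ag,ak,al,as,at,gv] rk=6  ker:gk,gl,gs,gt,kl,ks,kv,ls,lt,lv,st,sv,tv
∂2: piv[agk,agl,agt,akl,aks,gkv,gls,glt,gst,lsv] rk=10  ker:lst
rk∂_2=10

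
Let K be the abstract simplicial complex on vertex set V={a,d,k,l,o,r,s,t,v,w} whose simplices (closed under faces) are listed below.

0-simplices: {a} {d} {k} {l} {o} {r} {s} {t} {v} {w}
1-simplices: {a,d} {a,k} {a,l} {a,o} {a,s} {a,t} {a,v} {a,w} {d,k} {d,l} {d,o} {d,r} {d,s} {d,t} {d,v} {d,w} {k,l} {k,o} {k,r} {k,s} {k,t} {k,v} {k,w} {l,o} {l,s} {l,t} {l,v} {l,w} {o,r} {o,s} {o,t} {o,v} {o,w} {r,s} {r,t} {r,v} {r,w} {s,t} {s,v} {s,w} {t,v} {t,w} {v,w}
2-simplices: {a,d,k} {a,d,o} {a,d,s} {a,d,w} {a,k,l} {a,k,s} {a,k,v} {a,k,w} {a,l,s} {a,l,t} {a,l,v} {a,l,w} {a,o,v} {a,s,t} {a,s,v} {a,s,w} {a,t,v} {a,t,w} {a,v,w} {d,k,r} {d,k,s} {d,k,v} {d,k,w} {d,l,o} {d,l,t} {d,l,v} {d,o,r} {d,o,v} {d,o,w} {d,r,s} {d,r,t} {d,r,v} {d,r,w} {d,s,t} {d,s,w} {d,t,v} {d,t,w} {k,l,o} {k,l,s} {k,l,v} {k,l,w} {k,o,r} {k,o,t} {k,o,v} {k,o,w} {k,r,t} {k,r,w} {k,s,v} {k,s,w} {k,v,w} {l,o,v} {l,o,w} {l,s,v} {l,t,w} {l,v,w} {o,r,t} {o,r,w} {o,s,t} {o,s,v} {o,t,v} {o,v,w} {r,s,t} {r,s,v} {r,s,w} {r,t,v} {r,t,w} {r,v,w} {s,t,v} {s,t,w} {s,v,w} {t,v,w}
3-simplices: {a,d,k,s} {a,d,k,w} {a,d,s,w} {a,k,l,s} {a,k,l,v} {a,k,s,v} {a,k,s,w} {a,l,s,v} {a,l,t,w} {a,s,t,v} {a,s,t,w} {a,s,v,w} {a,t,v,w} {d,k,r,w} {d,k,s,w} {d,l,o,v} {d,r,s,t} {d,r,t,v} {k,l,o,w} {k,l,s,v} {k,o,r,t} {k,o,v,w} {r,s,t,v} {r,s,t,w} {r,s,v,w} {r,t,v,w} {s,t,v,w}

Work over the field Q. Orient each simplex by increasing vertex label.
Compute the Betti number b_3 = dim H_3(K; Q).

n_0=10 n_1=43 n_2=71 n_3=27  [Q]
∂1: piv[ad,ak,al,ao,as,at,av,aw,dr] rk=9  ker:dk,dl,do,ds,dt,dv,dw,kl,ko,kr,ks,kt,kv,kw,lo,ls,lt,lv,lw,or,os,ot,ov,ow,rs,rt,rv,rw,st,sv,sw,tv,tw,vw
∂2: piv[adk,ado,ads,adw,akl,aks,akv,akw,als,alt,alv,alw,aov,ast,asv,asw,atv,atw,avw,dkr,dkv,dlo,dlt,dlv,dor,dow,drs,drt,drv,drw,klo,kot,krt,ost] rk=34  ker:dks,dkw,dov,dst,dsw,dtv,dtw,kls,klv,klw,kor,kov,kow,krw,ksv,ksw,kvw,lov,low,lsv,ltw,lvw,ort,orw,osv,otv,ovw,rst,rsv,rsw,rtv,rtw,rvw,stv,stw,svw,tvw
∂3: piv[adks,adkw,adsw,akls,aklv,aksv,aksw,alsv,altw,astv,astw,asvw,atvw,dkrw,dlov,drst,drtv,klow,kort,kovw,rstv,rstw,rsvw] rk=23  ker:dksw,klsv,rtvw,stvw
b_3=(27−23)−0=4

b_3=4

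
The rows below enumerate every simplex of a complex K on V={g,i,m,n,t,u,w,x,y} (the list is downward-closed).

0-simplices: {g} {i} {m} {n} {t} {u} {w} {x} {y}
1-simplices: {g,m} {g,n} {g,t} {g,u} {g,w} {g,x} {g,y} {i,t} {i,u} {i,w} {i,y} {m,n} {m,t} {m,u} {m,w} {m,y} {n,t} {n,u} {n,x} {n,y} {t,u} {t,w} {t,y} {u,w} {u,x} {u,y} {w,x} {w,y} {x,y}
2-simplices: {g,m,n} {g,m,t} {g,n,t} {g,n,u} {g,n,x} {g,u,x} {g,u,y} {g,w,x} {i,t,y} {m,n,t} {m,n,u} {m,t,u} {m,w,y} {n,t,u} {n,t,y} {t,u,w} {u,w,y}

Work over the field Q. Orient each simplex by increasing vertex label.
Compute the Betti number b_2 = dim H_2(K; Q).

n_0=9 n_1=29 n_2=17  [Q]
∂1: piv[gm,gn,gt,gu,gw,gx,gy,it] rk=8  ker:iu,iw,iy,mn,mt,mu,mw,my,nt,nu,nx,ny,tu,tw,ty,uw,ux,uy,wx,wy,xy
∂2: piv[gmn,gmt,gnt,gnu,gnx,gux,guy,gwx,ity,mnu,mtu,mwy,nty,tuw,uwy] rk=15  ker:mnt,ntu
b_2=(17−15)−0=2

b_2=2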